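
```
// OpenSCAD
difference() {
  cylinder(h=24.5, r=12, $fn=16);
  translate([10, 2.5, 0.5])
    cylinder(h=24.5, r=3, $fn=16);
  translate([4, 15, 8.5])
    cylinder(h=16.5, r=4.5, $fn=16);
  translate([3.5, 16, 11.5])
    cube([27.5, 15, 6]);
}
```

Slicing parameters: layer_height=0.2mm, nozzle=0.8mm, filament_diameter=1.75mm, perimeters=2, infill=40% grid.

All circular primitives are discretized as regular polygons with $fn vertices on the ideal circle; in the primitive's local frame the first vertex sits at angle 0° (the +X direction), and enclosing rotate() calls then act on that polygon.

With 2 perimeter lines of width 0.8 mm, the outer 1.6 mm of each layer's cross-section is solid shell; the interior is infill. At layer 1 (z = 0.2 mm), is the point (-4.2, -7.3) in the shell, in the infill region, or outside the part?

infill

At z = 0.2 mm: the cylinder: section is a regular 16-gon, circumradius r=12; the cylinder at (10, 2.5) is absent (z outside [0.5, 25]); the cylinder at (4, 15) is not intersected at this z (z outside [8.5, 25]); the cube at (3.5, 16) is not intersected at this z (z outside [11.5, 17.5]); Subtracting the remaining from the first: none of the subtracted shapes is present at this height, so the r=12 cylinder is unchanged — 1 connected region. Overall, the cross-section is a single solid region. The nearest boundary edge runs (-8.49, -8.49)→(-4.59, -11.09); distance from the point to it = 3.37 mm. The point is inside the cross-section and 3.37 mm from the nearest boundary — more than the 1.6 mm shell width (2 × 0.8), so it's in the infill interior.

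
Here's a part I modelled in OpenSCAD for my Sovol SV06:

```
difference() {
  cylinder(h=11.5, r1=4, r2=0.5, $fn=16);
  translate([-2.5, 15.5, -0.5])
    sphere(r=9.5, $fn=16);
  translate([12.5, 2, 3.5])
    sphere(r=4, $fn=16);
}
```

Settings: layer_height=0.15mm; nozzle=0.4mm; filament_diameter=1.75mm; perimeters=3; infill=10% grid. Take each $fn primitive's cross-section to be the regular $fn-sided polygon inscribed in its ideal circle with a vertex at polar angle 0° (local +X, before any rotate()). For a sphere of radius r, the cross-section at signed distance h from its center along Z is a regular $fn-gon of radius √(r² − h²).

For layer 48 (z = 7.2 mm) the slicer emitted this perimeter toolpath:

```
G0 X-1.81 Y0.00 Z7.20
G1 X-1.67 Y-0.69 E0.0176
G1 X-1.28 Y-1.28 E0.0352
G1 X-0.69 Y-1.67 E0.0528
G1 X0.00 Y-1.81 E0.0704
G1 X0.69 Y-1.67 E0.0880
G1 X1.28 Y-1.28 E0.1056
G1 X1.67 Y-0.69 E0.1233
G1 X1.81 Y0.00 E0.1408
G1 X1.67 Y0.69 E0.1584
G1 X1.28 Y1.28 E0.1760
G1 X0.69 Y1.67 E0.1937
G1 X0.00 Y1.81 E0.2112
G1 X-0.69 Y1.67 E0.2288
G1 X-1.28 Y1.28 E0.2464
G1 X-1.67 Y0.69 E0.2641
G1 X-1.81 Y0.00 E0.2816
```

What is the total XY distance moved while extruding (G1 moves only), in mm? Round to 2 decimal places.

11.29 mm

Sum the Euclidean lengths of each G1 segment: total = 11.29 mm.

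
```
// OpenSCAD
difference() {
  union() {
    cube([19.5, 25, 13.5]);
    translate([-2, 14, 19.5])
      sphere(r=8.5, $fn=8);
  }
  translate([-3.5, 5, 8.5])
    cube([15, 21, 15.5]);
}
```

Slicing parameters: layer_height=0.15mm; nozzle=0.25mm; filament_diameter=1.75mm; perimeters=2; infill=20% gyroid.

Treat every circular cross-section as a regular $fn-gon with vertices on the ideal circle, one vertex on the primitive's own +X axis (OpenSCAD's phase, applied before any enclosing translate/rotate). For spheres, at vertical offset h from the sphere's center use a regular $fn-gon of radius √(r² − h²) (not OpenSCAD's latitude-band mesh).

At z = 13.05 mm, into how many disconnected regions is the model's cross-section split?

At z = 13.05 mm: the cube (footprint 19.5×25) is included at this height; the r=8.5 sphere at (-2, 14) slices to a regular 8-gon of circumradius 5.536 (√(r²−h²) with h=6.45 from center); Combining (union): the regions partially overlap (shared area 22.85 mm²), so overlapping operands fuse into one piece — 1 connected region; the cube at (-3.5, 5) (footprint 15×21) is included at this height; After the difference (first − rest): starting from that combined region, the 15×21 cube at (-3.5, 5) partially overlaps it — only the 266.16 mm² overlap (of its 315.00 mm²) is removed, clipping the outline — 2 connected regions. The result has 2 disconnected regions.

2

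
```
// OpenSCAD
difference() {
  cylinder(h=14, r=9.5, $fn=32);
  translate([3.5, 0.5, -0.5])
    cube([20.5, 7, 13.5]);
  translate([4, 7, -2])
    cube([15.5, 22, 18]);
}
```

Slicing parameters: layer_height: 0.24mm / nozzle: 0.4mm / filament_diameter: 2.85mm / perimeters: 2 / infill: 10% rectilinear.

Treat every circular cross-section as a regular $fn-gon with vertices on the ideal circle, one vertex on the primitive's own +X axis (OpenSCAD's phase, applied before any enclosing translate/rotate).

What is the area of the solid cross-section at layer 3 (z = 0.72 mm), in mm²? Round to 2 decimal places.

At z = 0.72 mm: the cylinder: section is a regular 32-gon, circumradius r=9.5 (area = (32/2)·9.500²·sin(360°/32) = 281.71 mm²); the cube at (3.5, 0.5) is present — its section is the full 20.5×7 rectangle (area 143.50 mm²); the 15.5×22 cube at (4, 7) contributes its full rectangle (area 341.00 mm²); Taking the first minus the rest: starting from the r=9.5 cylinder (281.71 mm²), the 20.5×7 cube at (3.5, 0.5) partially overlaps it — only the 33.42 mm² overlap (of its 143.50 mm²) is removed, clipping the outline; the 15.5×22 cube at (4, 7) partially overlaps it — only the 1.04 mm² overlap (of its 341.00 mm²) is removed, clipping the outline — area = 247.25 mm². Overall, the cross-section is a single solid region. Net area = 247.25 mm².

247.25 mm²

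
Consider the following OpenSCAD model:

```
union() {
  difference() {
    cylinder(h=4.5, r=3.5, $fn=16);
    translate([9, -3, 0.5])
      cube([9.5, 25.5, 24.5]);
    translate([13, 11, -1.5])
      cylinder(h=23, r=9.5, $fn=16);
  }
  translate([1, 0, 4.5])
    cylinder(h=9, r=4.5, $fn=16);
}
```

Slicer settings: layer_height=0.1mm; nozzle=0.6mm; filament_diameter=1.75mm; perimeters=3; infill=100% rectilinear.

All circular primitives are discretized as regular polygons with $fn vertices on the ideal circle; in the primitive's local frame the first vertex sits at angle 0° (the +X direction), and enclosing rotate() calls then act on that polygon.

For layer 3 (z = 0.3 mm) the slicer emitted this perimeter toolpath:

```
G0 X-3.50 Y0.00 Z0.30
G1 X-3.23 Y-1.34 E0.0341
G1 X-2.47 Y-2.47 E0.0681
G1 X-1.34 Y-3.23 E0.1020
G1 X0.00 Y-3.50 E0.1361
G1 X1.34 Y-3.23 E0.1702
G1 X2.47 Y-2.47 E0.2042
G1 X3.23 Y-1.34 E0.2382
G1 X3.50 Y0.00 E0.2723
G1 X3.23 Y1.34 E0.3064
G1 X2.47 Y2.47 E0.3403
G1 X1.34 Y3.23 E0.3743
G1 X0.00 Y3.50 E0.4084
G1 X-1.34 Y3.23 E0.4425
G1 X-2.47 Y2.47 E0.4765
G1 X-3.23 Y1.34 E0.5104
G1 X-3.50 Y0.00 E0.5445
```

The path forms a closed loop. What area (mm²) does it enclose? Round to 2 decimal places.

Apply the shoelace formula to the sequence of (X, Y) vertices; enclosed area = 37.43 mm².

37.43 mm²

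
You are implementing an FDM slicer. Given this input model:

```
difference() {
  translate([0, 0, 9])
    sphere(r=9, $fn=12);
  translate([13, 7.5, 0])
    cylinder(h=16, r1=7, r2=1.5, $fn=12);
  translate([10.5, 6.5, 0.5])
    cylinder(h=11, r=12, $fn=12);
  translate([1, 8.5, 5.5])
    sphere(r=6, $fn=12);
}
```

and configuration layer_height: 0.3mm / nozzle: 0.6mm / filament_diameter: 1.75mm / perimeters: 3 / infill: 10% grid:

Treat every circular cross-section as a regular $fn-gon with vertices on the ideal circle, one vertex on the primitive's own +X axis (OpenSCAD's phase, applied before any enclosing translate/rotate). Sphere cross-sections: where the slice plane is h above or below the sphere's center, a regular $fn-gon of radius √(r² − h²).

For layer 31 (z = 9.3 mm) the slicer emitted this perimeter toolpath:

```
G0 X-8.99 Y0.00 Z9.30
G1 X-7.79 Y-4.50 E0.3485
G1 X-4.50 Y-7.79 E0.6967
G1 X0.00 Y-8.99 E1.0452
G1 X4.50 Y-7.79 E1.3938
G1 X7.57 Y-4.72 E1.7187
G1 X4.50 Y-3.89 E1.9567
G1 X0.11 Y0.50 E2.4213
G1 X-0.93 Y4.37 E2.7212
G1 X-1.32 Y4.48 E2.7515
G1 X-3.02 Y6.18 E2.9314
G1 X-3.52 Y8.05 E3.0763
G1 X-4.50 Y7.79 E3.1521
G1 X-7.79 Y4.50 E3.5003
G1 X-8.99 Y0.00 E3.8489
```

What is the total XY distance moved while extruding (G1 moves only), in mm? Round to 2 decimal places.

Sum the Euclidean lengths of each G1 segment: total = 51.43 mm.

51.43 mm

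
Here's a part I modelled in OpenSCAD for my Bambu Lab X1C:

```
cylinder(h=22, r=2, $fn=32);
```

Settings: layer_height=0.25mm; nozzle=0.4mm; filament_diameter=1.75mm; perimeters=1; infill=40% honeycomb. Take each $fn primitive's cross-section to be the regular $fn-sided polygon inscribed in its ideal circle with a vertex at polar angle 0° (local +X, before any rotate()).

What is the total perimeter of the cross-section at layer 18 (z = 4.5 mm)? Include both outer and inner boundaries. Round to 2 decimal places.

12.55 mm

At z = 4.5 mm: the cylinder: section is a regular 32-gon, circumradius r=2 (perimeter = 2·32·2.000·sin(180°/32) = 12.55 mm). Overall, the cross-section is a single solid region. Total boundary length (outer) = 12.55 mm.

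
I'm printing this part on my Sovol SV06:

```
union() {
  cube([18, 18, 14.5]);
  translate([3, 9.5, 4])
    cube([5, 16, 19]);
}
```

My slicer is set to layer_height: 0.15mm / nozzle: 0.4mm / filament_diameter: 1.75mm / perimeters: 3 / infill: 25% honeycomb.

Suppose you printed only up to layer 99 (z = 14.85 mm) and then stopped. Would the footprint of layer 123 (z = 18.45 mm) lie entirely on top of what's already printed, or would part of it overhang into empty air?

Compare the two slices. At z = 14.85: the cube is not intersected at this z (z outside [0, 14.5]); the cube at (3, 9.5) is present — its section is the full 5×16 rectangle (area 80.00 mm²); Merging all regions: only the 5×16 cube at (3, 9.5) is present, so the union is just that shape — area = 80.00 mm². At z = 18.45: the cube does not reach this height (z outside [0, 14.5]); the cube at (3, 9.5) is present — its section is the full 5×16 rectangle (area 80.00 mm²); Combining (union): only the 5×16 cube at (3, 9.5) is present, so the union is just that shape — area = 80.00 mm². Checking containment: the cross-section at z = 18.45 is a subset of the cross-section at z = 14.85.

entirely on top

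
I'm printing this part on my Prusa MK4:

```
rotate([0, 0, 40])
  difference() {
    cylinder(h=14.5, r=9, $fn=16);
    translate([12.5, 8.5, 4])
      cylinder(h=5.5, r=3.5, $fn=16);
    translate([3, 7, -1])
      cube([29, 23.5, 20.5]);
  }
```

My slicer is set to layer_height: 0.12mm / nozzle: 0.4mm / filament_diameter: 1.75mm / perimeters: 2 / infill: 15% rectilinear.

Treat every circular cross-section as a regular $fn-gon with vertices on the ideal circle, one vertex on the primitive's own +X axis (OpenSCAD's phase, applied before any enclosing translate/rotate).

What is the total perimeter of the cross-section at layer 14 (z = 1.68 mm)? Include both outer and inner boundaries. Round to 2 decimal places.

57.18 mm

At z = 1.68 mm: the r=9 cylinder gives a regular 16-gon of circumradius 9 (constant along its height) (perimeter = 2·16·9.000·sin(180°/16) = 56.19 mm); the cylinder at (12.5, 8.5) does not reach this height (z outside [4, 9.5]); the 29×23.5 cube at (3, 7) contributes its full rectangle (perimeter 105.00 mm); Taking the first minus the rest: starting from the r=9 cylinder, the 29×23.5 cube at (3, 7) partially overlaps it — only the 1.90 mm² overlap (of its 681.50 mm²) is removed, clipping the outline — boundary = 57.18 mm; (whole slice rotated 40° about Z — lengths, areas and connectivity unchanged). Overall, the cross-section is a single solid region. Total boundary length (outer) = 57.18 mm.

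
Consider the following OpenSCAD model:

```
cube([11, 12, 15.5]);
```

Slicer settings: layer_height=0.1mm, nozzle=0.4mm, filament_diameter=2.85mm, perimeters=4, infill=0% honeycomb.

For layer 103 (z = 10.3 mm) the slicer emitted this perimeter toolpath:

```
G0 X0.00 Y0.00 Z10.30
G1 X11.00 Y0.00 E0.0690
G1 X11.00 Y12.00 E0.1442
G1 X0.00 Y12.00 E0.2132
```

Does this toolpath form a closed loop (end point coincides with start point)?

no

Start point (G0): (0.00, 0.00). End point (last G1): the path does not return to the start — open.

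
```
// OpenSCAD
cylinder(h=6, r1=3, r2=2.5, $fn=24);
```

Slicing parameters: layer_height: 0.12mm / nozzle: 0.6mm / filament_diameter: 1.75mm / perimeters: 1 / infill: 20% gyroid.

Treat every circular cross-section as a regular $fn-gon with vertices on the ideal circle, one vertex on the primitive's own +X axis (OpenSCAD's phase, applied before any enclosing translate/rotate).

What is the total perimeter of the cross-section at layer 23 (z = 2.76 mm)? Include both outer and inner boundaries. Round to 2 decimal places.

17.35 mm

At z = 2.76 mm: the cone contributes a regular 24-gon of circumradius 2.770 (interpolated between r1=3 and r2=2.5 at t=0.460) (perimeter = 2·24·2.770·sin(180°/24) = 17.35 mm). Overall, the cross-section is a single solid region. Total boundary length (outer) = 17.35 mm.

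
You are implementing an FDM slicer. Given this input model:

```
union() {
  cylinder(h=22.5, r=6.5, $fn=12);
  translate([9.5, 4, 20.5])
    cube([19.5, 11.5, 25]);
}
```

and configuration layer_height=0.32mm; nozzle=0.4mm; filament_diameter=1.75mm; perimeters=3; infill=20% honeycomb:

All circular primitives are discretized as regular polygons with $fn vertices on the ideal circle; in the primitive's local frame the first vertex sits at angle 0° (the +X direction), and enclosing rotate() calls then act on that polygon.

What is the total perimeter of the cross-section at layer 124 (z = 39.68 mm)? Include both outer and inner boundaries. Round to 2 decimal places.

62.00 mm

At z = 39.68 mm: the cylinder is not intersected at this z (z outside [0, 22.5]); the 19.5×11.5 cube at (9.5, 4) contributes its full rectangle (perimeter 62.00 mm); Merging all regions: only the 19.5×11.5 cube at (9.5, 4) is present, so the union is just that shape — boundary = 62.00 mm. Overall, the cross-section is a single solid region. Total boundary length (outer) = 62.00 mm.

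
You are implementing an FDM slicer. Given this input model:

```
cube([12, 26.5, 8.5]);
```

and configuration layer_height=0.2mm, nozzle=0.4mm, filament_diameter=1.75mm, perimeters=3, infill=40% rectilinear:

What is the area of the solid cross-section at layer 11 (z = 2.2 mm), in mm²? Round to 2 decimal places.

At z = 2.2 mm: the 12×26.5 cube contributes its full rectangle (area 318.00 mm²). Overall, the cross-section is a single solid region. Net area = 318.00 mm².

318.00 mm²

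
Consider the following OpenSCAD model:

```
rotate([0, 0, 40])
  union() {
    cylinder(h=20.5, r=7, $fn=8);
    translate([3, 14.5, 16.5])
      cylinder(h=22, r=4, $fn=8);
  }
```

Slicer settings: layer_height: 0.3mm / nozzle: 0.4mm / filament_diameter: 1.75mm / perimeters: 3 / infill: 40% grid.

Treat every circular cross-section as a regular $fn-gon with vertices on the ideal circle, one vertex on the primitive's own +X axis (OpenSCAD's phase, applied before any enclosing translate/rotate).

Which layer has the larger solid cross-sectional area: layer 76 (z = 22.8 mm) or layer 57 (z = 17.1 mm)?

Layer 76 (z = 22.8): the cylinder does not reach this height (z outside [0, 20.5]); the r=4 cylinder at (3, 14.5) gives a regular 8-gon of circumradius 4 (constant along its height) (area = (8/2)·4.000²·sin(360°/8) = 45.25 mm²); Merging all regions: only the r=4 cylinder at (3, 14.5) is present, so the union is just that shape — area = 45.25 mm²; (rotated 40° about Z; rotation is an isometry so areas/perimeters/island counts are preserved). So its area = 45.25 mm². Layer 57 (z = 17.1): the r=7 cylinder gives a regular 8-gon of circumradius 7 (constant along its height) (area = (8/2)·7.000²·sin(360°/8) = 138.59 mm²); the cylinder at (3, 14.5): section is a regular 8-gon, circumradius r=4 (area = (8/2)·4.000²·sin(360°/8) = 45.25 mm²); Taking the union: the 2 present regions are separate (no shared area or edge), so areas and boundary lengths simply add and each stays a separate island — area = 183.85 mm²; (rotated 40° about Z; rotation is an isometry so areas/perimeters/island counts are preserved). So its area = 183.85 mm². Layer 57 is larger (183.85 vs 45.25 mm²).

layer 57 (z = 17.1 mm)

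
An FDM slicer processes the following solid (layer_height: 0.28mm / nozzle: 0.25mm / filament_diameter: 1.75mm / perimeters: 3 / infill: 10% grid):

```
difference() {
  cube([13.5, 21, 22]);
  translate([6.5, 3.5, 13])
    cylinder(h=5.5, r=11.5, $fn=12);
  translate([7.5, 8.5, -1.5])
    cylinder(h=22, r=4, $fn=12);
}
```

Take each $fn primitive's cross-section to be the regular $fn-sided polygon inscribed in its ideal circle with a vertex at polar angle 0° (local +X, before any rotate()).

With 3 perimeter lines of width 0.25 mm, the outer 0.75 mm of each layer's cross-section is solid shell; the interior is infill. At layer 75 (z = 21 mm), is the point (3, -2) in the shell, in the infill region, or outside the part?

outside

At z = 21 mm: the cube is present — its section is the full 13.5×21 rectangle; the cylinder at (6.5, 3.5) does not reach this height (z outside [13, 18.5]); the cylinder at (7.5, 8.5) is not intersected at this z (z outside [-1.5, 20.5]); Taking the first minus the rest: none of the subtracted shapes is present at this height, so the 13.5×21 cube is unchanged — 1 connected region. Overall, the cross-section is a single solid region. The nearest boundary edge runs (0.00, 0.00)→(13.50, 0.00); distance from the point to it = 2.00 mm. The point is not inside any of the regions above, so it lies outside the cross-section (2.00 mm from the nearest boundary).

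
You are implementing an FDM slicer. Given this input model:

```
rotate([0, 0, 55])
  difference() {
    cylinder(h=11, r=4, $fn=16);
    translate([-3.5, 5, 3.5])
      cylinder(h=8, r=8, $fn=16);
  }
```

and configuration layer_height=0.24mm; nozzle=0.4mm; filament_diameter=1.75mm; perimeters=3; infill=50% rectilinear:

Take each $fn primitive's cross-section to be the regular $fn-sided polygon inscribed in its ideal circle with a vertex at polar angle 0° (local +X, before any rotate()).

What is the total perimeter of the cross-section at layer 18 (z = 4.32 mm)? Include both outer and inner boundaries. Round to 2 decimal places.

19.16 mm

At z = 4.32 mm: the cylinder: section is a regular 16-gon, circumradius r=4 (perimeter = 2·16·4.000·sin(180°/16) = 24.97 mm); the r=8 cylinder at (-3.5, 5) contributes a regular 16-gon of circumradius 8 (perimeter = 2·16·8.000·sin(180°/16) = 49.94 mm); Taking the first minus the rest: starting from the r=4 cylinder, the r=8 cylinder at (-3.5, 5) partially overlaps it — only the 35.86 mm² overlap (of its 195.93 mm²) is removed, clipping the outline — boundary = 19.16 mm; (rotated 55° about Z; rotation is an isometry so areas/perimeters/island counts are preserved). Overall, the cross-section is a single solid region. Total boundary length (outer) = 19.16 mm.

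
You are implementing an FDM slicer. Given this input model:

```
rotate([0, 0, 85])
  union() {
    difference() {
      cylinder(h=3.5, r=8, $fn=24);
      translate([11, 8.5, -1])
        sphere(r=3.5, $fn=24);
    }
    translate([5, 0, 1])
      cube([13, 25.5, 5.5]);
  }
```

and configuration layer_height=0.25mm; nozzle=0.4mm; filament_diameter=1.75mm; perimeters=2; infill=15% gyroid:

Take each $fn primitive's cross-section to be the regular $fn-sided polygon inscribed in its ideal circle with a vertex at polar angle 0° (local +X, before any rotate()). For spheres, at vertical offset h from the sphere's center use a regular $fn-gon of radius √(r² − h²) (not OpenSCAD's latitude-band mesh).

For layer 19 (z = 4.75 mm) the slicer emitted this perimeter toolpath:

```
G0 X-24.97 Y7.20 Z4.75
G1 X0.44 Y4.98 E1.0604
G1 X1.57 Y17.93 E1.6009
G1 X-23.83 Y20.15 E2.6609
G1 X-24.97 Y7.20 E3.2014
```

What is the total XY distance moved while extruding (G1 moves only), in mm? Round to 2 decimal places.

77.00 mm

Sum the Euclidean lengths of each G1 segment: total = 77.00 mm.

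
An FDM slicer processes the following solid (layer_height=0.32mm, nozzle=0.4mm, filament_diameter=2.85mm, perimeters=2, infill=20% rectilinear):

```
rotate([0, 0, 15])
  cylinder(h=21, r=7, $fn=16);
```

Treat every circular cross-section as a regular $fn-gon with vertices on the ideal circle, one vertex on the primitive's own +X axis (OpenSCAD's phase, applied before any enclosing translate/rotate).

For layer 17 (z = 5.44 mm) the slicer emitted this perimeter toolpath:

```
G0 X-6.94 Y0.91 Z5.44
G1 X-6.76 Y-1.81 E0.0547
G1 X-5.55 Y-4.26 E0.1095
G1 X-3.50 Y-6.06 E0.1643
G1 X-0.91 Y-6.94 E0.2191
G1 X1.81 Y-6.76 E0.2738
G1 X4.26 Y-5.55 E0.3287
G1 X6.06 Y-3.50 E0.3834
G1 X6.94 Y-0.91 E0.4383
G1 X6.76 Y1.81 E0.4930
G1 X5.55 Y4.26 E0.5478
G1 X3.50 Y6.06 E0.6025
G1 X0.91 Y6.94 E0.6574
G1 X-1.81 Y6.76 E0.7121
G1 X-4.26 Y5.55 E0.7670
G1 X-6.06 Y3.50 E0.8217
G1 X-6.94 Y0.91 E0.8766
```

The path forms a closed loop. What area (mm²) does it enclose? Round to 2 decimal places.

Apply the shoelace formula to the sequence of (X, Y) vertices; enclosed area = 149.93 mm².

149.93 mm²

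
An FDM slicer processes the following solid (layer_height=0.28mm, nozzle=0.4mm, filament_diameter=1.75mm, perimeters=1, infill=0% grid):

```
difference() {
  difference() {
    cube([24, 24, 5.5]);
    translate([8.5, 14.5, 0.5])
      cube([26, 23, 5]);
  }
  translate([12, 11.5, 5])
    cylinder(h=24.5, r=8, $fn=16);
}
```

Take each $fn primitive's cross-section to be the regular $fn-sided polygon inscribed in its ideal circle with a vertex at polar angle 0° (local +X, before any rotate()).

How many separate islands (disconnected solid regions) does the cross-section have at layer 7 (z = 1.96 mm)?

At z = 1.96 mm: the cube (footprint 24×24) is included at this height; the cube at (8.5, 14.5) is present — its section is the full 26×23 rectangle; After the difference (first − rest): starting from the 24×24 cube, the 26×23 cube at (8.5, 14.5) partially overlaps it — only the 147.25 mm² overlap (of its 598.00 mm²) is removed, clipping the outline — 1 connected region; the cylinder at (12, 11.5) does not reach this height (z outside [5, 29.5]); Subtracting the remaining from the first: none of the subtracted shapes is present at this height, so that combined region is unchanged — 1 connected region. Overall, the cross-section is a single solid region. Island count = 1.

1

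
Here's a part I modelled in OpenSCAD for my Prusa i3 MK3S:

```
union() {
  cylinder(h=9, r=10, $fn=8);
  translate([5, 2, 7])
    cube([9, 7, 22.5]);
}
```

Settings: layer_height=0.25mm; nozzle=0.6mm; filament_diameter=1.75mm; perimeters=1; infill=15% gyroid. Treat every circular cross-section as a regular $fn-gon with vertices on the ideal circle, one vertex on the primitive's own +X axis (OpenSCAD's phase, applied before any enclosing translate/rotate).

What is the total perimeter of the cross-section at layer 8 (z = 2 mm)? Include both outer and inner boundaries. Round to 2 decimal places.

61.23 mm

At z = 2 mm: the r=10 cylinder gives a regular 8-gon of circumradius 10 (constant along its height) (perimeter = 2·8·10.000·sin(180°/8) = 61.23 mm); the cube at (5, 2) does not reach this height (z outside [7, 29.5]); Taking the union: only the r=10 cylinder is present, so the union is just that shape — boundary = 61.23 mm. Overall, the cross-section is a single solid region. Total boundary length (outer) = 61.23 mm.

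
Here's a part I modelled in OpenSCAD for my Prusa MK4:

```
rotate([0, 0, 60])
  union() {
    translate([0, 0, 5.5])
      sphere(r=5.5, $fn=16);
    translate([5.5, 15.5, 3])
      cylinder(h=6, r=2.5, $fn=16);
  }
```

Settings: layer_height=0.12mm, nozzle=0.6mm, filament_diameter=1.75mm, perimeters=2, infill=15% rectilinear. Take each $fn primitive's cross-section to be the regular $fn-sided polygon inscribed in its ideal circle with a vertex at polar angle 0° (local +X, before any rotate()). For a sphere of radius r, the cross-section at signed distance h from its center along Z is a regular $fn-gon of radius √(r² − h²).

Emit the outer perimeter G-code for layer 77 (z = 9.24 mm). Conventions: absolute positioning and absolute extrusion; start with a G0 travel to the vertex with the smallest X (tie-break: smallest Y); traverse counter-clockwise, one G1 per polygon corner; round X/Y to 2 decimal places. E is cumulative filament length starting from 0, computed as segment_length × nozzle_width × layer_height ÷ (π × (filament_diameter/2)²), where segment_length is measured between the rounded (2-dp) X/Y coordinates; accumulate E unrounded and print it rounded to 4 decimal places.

At z = 9.24 mm: the sphere: section is a regular 16-gon, circumradius = √(r²−h²) = √(5.5²−3.74²) = 4.033; the cylinder at (5.5, 15.5) is absent (z outside [3, 9]); Combining (union): only the r=5.5 sphere is present, so the union is just that shape — 1 connected region; (whole slice rotated 60° about Z — lengths, areas and connectivity unchanged). The outline is a single polygon with 16 vertices. Extrusion per mm of travel: 0.6 × 0.12 / (π × 0.875²) = 0.029934. Accumulating E over each segment gives final E = 0.7538.

G0 X-4.00 Y0.53 Z9.24
G1 X-3.90 Y-1.04 E0.0471
G1 X-3.20 Y-2.45 E0.0942
G1 X-2.02 Y-3.49 E0.1413
G1 X-0.53 Y-4.00 E0.1884
G1 X1.04 Y-3.90 E0.2355
G1 X2.45 Y-3.20 E0.2827
G1 X3.49 Y-2.02 E0.3297
G1 X4.00 Y-0.53 E0.3769
G1 X3.90 Y1.04 E0.4240
G1 X3.20 Y2.45 E0.4711
G1 X2.02 Y3.49 E0.5182
G1 X0.53 Y4.00 E0.5653
G1 X-1.04 Y3.90 E0.6124
G1 X-2.45 Y3.20 E0.6595
G1 X-3.49 Y2.02 E0.7066
G1 X-4.00 Y0.53 E0.7538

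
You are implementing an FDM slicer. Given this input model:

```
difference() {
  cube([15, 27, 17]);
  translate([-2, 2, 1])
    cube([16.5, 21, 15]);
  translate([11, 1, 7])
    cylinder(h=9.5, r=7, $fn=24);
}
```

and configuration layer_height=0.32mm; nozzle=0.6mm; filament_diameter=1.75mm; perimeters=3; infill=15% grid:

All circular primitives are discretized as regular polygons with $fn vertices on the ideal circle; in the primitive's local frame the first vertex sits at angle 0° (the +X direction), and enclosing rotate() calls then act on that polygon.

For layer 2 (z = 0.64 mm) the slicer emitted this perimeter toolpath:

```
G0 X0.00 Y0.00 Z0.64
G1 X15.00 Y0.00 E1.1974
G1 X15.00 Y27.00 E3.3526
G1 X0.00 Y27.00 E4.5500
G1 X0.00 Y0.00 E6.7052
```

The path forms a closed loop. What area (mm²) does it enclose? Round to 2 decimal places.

Apply the shoelace formula to the sequence of (X, Y) vertices; enclosed area = 405.00 mm².

405.00 mm²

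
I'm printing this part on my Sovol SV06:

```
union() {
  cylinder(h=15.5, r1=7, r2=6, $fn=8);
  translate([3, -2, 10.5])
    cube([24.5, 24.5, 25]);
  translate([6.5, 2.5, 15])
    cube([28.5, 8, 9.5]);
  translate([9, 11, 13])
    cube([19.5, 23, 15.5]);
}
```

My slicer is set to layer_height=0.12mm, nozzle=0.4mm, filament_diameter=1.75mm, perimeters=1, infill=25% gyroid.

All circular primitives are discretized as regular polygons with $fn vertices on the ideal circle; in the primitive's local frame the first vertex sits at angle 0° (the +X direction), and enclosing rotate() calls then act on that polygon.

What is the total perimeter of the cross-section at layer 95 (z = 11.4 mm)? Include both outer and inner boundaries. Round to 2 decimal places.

At z = 11.4 mm: the cone contributes a regular 8-gon of circumradius 6.265 (interpolated between r1=7 and r2=6 at t=0.735) (perimeter = 2·8·6.265·sin(180°/8) = 38.36 mm); the 24.5×24.5 cube at (3, -2) contributes its full rectangle (perimeter 98.00 mm); the cube at (6.5, 2.5) does not reach this height (z outside [15, 24.5]); the cube at (9, 11) is absent (z outside [13, 28.5]); Combining (union): the regions partially overlap (shared area 16.52 mm²), so the edge portions inside another operand are dropped and the merged outline is re-measured after clipping — boundary = 118.39 mm. Overall, the cross-section is a single solid region. Total boundary length (outer) = 118.39 mm.

118.39 mm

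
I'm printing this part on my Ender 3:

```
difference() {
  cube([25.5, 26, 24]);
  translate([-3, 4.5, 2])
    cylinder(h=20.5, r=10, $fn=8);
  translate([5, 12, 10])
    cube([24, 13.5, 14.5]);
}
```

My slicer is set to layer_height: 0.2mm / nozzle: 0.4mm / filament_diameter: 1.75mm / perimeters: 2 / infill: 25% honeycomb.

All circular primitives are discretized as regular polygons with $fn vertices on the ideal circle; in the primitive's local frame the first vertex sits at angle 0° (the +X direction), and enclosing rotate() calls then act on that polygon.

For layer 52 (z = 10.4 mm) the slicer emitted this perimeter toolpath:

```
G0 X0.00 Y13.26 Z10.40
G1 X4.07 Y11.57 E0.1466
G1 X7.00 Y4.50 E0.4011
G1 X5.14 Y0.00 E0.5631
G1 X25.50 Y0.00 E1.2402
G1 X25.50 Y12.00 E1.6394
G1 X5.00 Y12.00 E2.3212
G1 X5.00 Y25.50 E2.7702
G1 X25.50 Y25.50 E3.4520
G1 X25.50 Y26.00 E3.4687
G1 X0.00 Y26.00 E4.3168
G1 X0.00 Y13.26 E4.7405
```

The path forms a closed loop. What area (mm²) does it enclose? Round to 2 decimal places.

Apply the shoelace formula to the sequence of (X, Y) vertices; enclosed area = 316.36 mm².

316.36 mm²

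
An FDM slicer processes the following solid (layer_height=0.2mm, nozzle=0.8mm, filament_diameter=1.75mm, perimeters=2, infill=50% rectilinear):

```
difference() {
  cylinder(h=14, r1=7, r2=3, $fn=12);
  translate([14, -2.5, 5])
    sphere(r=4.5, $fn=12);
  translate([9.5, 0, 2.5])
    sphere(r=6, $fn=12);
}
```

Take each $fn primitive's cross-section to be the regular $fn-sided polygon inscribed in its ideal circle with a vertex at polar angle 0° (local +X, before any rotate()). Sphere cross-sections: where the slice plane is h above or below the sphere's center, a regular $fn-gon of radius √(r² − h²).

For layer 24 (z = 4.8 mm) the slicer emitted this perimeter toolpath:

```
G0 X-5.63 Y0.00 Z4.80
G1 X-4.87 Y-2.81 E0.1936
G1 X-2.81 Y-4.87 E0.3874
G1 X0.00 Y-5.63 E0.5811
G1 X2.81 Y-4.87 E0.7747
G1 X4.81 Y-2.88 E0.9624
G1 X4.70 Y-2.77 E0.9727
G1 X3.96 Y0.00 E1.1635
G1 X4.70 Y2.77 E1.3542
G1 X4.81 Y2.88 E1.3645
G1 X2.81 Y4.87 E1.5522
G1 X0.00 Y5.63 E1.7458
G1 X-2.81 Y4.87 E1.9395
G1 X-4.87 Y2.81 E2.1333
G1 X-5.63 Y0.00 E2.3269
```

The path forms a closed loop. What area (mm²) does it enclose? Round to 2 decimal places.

Apply the shoelace formula to the sequence of (X, Y) vertices; enclosed area = 89.80 mm².

89.80 mm²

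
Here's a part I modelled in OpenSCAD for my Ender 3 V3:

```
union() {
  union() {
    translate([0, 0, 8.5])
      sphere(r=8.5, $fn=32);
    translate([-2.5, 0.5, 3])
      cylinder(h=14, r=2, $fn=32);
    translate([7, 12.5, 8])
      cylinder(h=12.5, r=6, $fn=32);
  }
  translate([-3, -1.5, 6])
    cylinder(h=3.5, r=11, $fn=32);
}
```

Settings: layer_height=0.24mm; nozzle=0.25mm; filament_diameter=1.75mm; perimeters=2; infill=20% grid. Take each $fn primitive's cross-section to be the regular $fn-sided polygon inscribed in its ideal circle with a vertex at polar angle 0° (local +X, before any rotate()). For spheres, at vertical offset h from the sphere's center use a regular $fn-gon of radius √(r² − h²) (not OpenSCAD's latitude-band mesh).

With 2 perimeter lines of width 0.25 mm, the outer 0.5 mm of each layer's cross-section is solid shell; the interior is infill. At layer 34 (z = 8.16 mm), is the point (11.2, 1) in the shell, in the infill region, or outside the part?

At z = 8.16 mm: the r=8.5 sphere contributes a regular 32-gon of circumradius √(8.5²−0.34²) = 8.493; the cylinder at (-2.5, 0.5): section is a regular 32-gon, circumradius r=2; the cylinder at (7, 12.5): section is a regular 32-gon, circumradius r=6; Taking the union: the regions partially overlap (shared area 12.64 mm²), so overlapping operands fuse into one piece — 1 connected region; the r=11 cylinder at (-3, -1.5) contributes a regular 32-gon of circumradius 11; Merging all regions: the regions partially overlap (shared area 217.24 mm²), so overlapping operands fuse into one piece — 1 connected region. Overall, the cross-section is a single solid region. The nearest boundary edge runs (8.33, 1.66)→(8.49, 0.00); distance from the point to it = 2.79 mm. The point is not inside any of the regions above, so it lies outside the cross-section (2.79 mm from the nearest boundary).

outside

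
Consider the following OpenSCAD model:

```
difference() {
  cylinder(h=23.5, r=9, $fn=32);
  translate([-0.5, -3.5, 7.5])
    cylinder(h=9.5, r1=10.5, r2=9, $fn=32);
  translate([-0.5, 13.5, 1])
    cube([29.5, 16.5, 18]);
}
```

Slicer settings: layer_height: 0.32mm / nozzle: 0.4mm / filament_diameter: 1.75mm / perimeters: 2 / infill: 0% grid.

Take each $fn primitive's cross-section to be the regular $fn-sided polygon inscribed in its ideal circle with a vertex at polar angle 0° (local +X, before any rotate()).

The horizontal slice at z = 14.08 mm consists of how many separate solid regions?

1

At z = 14.08 mm: the r=9 cylinder contributes a regular 32-gon of circumradius 9; the cone at (-0.5, -3.5) (r1=10.5→r2=9) has section circumradius 9.461 here — a regular 32-gon; the cube at (-0.5, 13.5) is present — its section is the full 29.5×16.5 rectangle; Subtracting the remaining from the first: starting from the r=9 cylinder, the cone at (-0.5, -3.5) partially overlaps it — only the 200.90 mm² overlap (of its 279.41 mm²) is removed, clipping the outline; the 29.5×16.5 cube at (-0.5, 13.5) misses the remaining region (no effect) — 1 connected region. The result has 1 disconnected region.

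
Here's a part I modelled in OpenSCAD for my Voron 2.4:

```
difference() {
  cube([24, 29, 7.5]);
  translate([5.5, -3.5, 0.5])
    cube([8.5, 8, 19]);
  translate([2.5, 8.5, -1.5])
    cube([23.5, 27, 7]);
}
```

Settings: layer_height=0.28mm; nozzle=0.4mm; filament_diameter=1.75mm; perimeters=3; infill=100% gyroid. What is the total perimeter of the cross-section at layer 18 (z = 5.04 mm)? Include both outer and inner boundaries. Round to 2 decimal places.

At z = 5.04 mm: the cube is present — its section is the full 24×29 rectangle (perimeter 106.00 mm); the 8.5×8 cube at (5.5, -3.5) contributes its full rectangle (perimeter 33.00 mm); the 23.5×27 cube at (2.5, 8.5) contributes its full rectangle (perimeter 101.00 mm); Taking the first minus the rest: starting from the 24×29 cube, the 8.5×8 cube at (5.5, -3.5) partially overlaps it — only the 38.25 mm² overlap (of its 68.00 mm²) is removed, clipping the outline; the 23.5×27 cube at (2.5, 8.5) partially overlaps it — only the 440.75 mm² overlap (of its 634.50 mm²) is removed, clipping the outline — boundary = 115.00 mm. Overall, the cross-section is a single solid region. Total boundary length (outer) = 115.00 mm.

115.00 mm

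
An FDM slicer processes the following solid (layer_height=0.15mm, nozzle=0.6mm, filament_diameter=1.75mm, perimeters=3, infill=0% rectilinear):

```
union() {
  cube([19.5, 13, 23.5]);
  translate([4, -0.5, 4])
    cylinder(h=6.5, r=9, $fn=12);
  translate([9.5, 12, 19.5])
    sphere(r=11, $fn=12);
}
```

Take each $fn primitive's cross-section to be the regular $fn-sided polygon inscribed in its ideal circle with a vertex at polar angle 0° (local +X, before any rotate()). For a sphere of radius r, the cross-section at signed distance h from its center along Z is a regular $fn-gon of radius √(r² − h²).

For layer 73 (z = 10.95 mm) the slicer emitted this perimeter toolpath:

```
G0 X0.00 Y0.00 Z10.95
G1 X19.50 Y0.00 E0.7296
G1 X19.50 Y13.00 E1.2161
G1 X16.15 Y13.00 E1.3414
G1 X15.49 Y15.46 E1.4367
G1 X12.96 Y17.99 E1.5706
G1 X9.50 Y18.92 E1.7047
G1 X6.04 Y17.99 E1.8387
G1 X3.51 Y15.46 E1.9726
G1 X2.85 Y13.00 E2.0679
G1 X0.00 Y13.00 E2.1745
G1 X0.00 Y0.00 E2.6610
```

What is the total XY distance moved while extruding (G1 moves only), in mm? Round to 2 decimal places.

Sum the Euclidean lengths of each G1 segment: total = 71.12 mm.

71.12 mm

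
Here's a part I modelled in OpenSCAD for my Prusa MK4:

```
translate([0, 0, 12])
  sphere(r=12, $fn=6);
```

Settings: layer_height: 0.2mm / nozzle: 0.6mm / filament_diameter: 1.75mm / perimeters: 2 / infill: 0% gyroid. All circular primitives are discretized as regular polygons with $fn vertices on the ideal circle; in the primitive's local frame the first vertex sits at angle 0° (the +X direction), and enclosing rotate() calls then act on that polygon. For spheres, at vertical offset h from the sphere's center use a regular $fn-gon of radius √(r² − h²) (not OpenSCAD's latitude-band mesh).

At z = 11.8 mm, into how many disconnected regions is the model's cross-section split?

At z = 11.8 mm: the r=12 sphere contributes a regular 6-gon of circumradius √(12²−0.2²) = 11.998. The result has 1 disconnected region.

1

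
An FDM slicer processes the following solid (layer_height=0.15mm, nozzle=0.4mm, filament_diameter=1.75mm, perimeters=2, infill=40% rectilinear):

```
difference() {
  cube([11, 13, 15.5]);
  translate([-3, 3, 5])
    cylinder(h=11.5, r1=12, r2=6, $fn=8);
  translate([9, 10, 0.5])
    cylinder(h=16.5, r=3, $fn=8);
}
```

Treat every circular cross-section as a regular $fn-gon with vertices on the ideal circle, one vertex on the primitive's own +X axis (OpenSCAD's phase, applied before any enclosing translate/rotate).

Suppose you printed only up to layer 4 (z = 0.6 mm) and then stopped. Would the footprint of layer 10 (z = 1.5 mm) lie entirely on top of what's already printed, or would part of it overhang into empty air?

entirely on top

Compare the two slices. At z = 0.6: the cube is present — its section is the full 11×13 rectangle (area 143.00 mm²); the cone at (-3, 3) is absent (z outside [5, 16.5]); the cylinder at (9, 10): section is a regular 8-gon, circumradius r=3 (area = (8/2)·3.000²·sin(360°/8) = 25.46 mm²); After the difference (first − rest): starting from the 11×13 cube (143.00 mm²), the r=3 cylinder at (9, 10) partially overlaps it — only the 23.07 mm² overlap (of its 25.46 mm²) is removed, clipping the outline — area = 119.93 mm². At z = 1.5: the 11×13 cube contributes its full rectangle (area 143.00 mm²); the cone at (-3, 3) is absent (z outside [5, 16.5]); the r=3 cylinder at (9, 10) gives a regular 8-gon of circumradius 3 (constant along its height) (area = (8/2)·3.000²·sin(360°/8) = 25.46 mm²); After the difference (first − rest): starting from the 11×13 cube (143.00 mm²), the r=3 cylinder at (9, 10) partially overlaps it — only the 23.07 mm² overlap (of its 25.46 mm²) is removed, clipping the outline — area = 119.93 mm². Checking containment: the cross-section at z = 1.5 is a subset of the cross-section at z = 0.6.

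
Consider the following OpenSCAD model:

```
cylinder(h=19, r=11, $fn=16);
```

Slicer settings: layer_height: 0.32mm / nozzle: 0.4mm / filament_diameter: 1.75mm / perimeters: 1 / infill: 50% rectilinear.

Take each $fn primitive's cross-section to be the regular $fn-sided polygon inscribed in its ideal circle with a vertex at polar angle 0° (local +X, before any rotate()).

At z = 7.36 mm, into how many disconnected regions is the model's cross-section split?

1

At z = 7.36 mm: the cylinder: section is a regular 16-gon, circumradius r=11. The result has 1 disconnected region.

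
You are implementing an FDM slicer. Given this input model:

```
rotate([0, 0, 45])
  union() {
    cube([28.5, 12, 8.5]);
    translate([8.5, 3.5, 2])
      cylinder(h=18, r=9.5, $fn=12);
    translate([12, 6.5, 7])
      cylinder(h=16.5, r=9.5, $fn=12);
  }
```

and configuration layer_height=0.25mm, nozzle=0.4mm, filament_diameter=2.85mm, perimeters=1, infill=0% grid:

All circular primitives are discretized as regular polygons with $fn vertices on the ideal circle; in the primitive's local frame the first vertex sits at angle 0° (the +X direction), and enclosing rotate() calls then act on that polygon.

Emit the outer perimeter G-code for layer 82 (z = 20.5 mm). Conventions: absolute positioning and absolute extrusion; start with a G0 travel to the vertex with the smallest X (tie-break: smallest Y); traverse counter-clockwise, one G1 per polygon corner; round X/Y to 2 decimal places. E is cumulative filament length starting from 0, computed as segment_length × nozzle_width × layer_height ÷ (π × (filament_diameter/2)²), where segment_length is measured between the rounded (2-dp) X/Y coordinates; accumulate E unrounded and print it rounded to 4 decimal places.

G0 X-5.29 Y10.62 Z20.50
G1 X-2.83 Y6.36 E0.0771
G1 X1.43 Y3.91 E0.1541
G1 X6.35 Y3.91 E0.2313
G1 X10.61 Y6.36 E0.3083
G1 X13.07 Y10.62 E0.3854
G1 X13.07 Y15.54 E0.4625
G1 X10.61 Y19.80 E0.5396
G1 X6.35 Y22.26 E0.6168
G1 X1.43 Y22.26 E0.6939
G1 X-2.83 Y19.80 E0.7710
G1 X-5.29 Y15.54 E0.8481
G1 X-5.29 Y10.62 E0.9252

At z = 20.5 mm: the cube does not reach this height (z outside [0, 8.5]); the cylinder at (8.5, 3.5) does not reach this height (z outside [2, 20]); the cylinder at (12, 6.5): section is a regular 12-gon, circumradius r=9.5; Combining (union): only the r=9.5 cylinder at (12, 6.5) is present, so the union is just that shape — 1 connected region; (whole slice rotated 45° about Z — lengths, areas and connectivity unchanged). The outline is a single polygon with 12 vertices. Extrusion per mm of travel: 0.4 × 0.25 / (π × 1.425²) = 0.015675. Accumulating E over each segment gives final E = 0.9252.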